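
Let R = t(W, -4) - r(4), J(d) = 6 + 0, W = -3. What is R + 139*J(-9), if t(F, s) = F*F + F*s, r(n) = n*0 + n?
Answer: 851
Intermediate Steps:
r(n) = n (r(n) = 0 + n = n)
t(F, s) = F² + F*s
J(d) = 6
R = 17 (R = -3*(-3 - 4) - 1*4 = -3*(-7) - 4 = 21 - 4 = 17)
R + 139*J(-9) = 17 + 139*6 = 17 + 834 = 851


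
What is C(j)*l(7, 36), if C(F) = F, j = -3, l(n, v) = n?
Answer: -21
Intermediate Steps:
C(j)*l(7, 36) = -3*7 = -21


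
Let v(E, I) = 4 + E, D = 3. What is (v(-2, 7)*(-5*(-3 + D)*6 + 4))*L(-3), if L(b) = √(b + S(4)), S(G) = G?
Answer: 8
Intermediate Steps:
L(b) = √(4 + b) (L(b) = √(b + 4) = √(4 + b))
(v(-2, 7)*(-5*(-3 + D)*6 + 4))*L(-3) = ((4 - 2)*(-5*(-3 + 3)*6 + 4))*√(4 - 3) = (2*(-5*0*6 + 4))*√1 = (2*(0*6 + 4))*1 = (2*(0 + 4))*1 = (2*4)*1 = 8*1 = 8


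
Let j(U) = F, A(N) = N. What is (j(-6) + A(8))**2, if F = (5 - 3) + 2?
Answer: 144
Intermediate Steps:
F = 4 (F = 2 + 2 = 4)
j(U) = 4
(j(-6) + A(8))**2 = (4 + 8)**2 = 12**2 = 144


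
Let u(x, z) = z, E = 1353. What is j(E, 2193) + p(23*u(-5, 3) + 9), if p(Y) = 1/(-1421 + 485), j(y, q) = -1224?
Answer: -1145665/936 ≈ -1224.0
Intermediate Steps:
p(Y) = -1/936 (p(Y) = 1/(-936) = -1/936)
j(E, 2193) + p(23*u(-5, 3) + 9) = -1224 - 1/936 = -1145665/936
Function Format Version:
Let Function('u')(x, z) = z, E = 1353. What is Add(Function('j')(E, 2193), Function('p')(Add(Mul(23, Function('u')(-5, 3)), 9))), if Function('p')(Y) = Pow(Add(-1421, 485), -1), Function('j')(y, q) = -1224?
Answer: Rational(-1145665, 936) ≈ -1224.0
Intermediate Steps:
Function('p')(Y) = Rational(-1, 936) (Function('p')(Y) = Pow(-936, -1) = Rational(-1, 936))
Add(Function('j')(E, 2193), Function('p')(Add(Mul(23, Function('u')(-5, 3)), 9))) = Add(-1224, Rational(-1, 936)) = Rational(-1145665, 936)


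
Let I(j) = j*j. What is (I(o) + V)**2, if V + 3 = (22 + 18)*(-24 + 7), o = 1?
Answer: 465124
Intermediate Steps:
I(j) = j**2
V = -683 (V = -3 + (22 + 18)*(-24 + 7) = -3 + 40*(-17) = -3 - 680 = -683)
(I(o) + V)**2 = (1**2 - 683)**2 = (1 - 683)**2 = (-682)**2 = 465124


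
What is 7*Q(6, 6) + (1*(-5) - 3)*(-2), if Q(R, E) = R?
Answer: 58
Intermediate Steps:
7*Q(6, 6) + (1*(-5) - 3)*(-2) = 7*6 + (1*(-5) - 3)*(-2) = 42 + (-5 - 3)*(-2) = 42 - 8*(-2) = 42 + 16 = 58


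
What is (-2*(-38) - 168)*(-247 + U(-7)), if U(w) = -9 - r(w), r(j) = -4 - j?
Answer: 23828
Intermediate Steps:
U(w) = -5 + w (U(w) = -9 - (-4 - w) = -9 + (4 + w) = -5 + w)
(-2*(-38) - 168)*(-247 + U(-7)) = (-2*(-38) - 168)*(-247 + (-5 - 7)) = (76 - 168)*(-247 - 12) = -92*(-259) = 23828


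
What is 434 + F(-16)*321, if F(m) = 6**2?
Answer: 11990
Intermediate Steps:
F(m) = 36
434 + F(-16)*321 = 434 + 36*321 = 434 + 11556 = 11990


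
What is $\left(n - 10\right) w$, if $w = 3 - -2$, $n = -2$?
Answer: $-60$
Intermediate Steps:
$w = 5$ ($w = 3 + 2 = 5$)
$\left(n - 10\right) w = \left(-2 - 10\right) 5 = \left(-12\right) 5 = -60$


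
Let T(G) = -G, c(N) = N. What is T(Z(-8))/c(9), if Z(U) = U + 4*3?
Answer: -4/9 ≈ -0.44444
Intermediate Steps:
Z(U) = 12 + U (Z(U) = U + 12 = 12 + U)
T(Z(-8))/c(9) = -(12 - 8)/9 = -1*4*(⅑) = -4*⅑ = -4/9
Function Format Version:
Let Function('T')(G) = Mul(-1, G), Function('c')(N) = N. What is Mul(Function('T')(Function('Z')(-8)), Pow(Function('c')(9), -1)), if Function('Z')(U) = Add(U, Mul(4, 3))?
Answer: Rational(-4, 9) ≈ -0.44444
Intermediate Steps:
Function('Z')(U) = Add(12, U) (Function('Z')(U) = Add(U, 12) = Add(12, U))
Mul(Function('T')(Function('Z')(-8)), Pow(Function('c')(9), -1)) = Mul(Mul(-1, Add(12, -8)), Pow(9, -1)) = Mul(Mul(-1, 4), Rational(1, 9)) = Mul(-4, Rational(1, 9)) = Rational(-4, 9)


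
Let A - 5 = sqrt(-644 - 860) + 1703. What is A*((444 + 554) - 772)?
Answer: 386008 + 904*I*sqrt(94) ≈ 3.8601e+5 + 8764.6*I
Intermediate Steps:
A = 1708 + 4*I*sqrt(94) (A = 5 + (sqrt(-644 - 860) + 1703) = 5 + (sqrt(-1504) + 1703) = 5 + (4*I*sqrt(94) + 1703) = 5 + (1703 + 4*I*sqrt(94)) = 1708 + 4*I*sqrt(94) ≈ 1708.0 + 38.781*I)
A*((444 + 554) - 772) = (1708 + 4*I*sqrt(94))*((444 + 554) - 772) = (1708 + 4*I*sqrt(94))*(998 - 772) = (1708 + 4*I*sqrt(94))*226 = 386008 + 904*I*sqrt(94)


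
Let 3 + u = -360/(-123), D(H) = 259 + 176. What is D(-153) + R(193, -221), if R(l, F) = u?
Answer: 17832/41 ≈ 434.93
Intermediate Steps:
D(H) = 435
u = -3/41 (u = -3 - 360/(-123) = -3 - 360*(-1/123) = -3 + 120/41 = -3/41 ≈ -0.073171)
R(l, F) = -3/41
D(-153) + R(193, -221) = 435 - 3/41 = 17832/41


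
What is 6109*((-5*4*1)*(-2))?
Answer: 244360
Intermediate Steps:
6109*((-5*4*1)*(-2)) = 6109*(-20*1*(-2)) = 6109*(-20*(-2)) = 6109*40 = 244360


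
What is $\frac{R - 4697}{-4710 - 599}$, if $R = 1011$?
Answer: $\frac{3686}{5309} \approx 0.69429$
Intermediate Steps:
$\frac{R - 4697}{-4710 - 599} = \frac{1011 - 4697}{-4710 - 599} = - \frac{3686}{-5309} = \left(-3686\right) \left(- \frac{1}{5309}\right) = \frac{3686}{5309}$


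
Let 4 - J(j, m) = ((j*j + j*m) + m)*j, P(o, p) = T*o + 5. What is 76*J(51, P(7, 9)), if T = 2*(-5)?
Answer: 3019708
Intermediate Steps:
T = -10
P(o, p) = 5 - 10*o (P(o, p) = -10*o + 5 = 5 - 10*o)
J(j, m) = 4 - j*(m + j² + j*m) (J(j, m) = 4 - ((j*j + j*m) + m)*j = 4 - ((j² + j*m) + m)*j = 4 - (m + j² + j*m)*j = 4 - j*(m + j² + j*m))
76*J(51, P(7, 9)) = 76*(4 - 1*51³ - 1*51*(5 - 10*7) - 1*(5 - 10*7)*51²) = 76*(4 - 1*132651 - 1*51*(5 - 70) - 1*(5 - 70)*2601) = 76*(4 - 132651 - 1*51*(-65) - 1*(-65)*2601) = 76*(4 - 132651 + 3315 + 169065) = 76*39733 = 3019708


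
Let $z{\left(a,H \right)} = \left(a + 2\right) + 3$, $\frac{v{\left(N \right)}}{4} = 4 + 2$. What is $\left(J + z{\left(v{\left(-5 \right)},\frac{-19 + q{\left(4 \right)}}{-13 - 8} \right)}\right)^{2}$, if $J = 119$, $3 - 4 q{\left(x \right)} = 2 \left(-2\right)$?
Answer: $21904$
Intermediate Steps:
$q{\left(x \right)} = \frac{7}{4}$ ($q{\left(x \right)} = \frac{3}{4} - \frac{2 \left(-2\right)}{4} = \frac{3}{4} - -1 = \frac{3}{4} + 1 = \frac{7}{4}$)
$v{\left(N \right)} = 24$ ($v{\left(N \right)} = 4 \left(4 + 2\right) = 4 \cdot 6 = 24$)
$z{\left(a,H \right)} = 5 + a$ ($z{\left(a,H \right)} = \left(2 + a\right) + 3 = 5 + a$)
$\left(J + z{\left(v{\left(-5 \right)},\frac{-19 + q{\left(4 \right)}}{-13 - 8} \right)}\right)^{2} = \left(119 + \left(5 + 24\right)\right)^{2} = \left(119 + 29\right)^{2} = 148^{2} = 21904$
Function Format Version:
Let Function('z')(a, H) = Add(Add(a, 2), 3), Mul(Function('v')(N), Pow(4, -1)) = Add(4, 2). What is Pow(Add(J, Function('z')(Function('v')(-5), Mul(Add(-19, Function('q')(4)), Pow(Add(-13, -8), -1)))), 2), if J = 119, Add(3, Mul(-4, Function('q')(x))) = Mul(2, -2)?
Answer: 21904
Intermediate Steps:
Function('q')(x) = Rational(7, 4) (Function('q')(x) = Add(Rational(3, 4), Mul(Rational(-1, 4), Mul(2, -2))) = Add(Rational(3, 4), Mul(Rational(-1, 4), -4)) = Add(Rational(3, 4), 1) = Rational(7, 4))
Function('v')(N) = 24 (Function('v')(N) = Mul(4, Add(4, 2)) = Mul(4, 6) = 24)
Function('z')(a, H) = Add(5, a) (Function('z')(a, H) = Add(Add(2, a), 3) = Add(5, a))
Pow(Add(J, Function('z')(Function('v')(-5), Mul(Add(-19, Function('q')(4)), Pow(Add(-13, -8), -1)))), 2) = Pow(Add(119, Add(5, 24)), 2) = Pow(Add(119, 29), 2) = Pow(148, 2) = 21904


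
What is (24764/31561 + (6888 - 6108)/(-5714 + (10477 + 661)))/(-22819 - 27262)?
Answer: -13244793/714434111332 ≈ -1.8539e-5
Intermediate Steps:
(24764/31561 + (6888 - 6108)/(-5714 + (10477 + 661)))/(-22819 - 27262) = (24764*(1/31561) + 780/(-5714 + 11138))/(-50081) = (24764/31561 + 780/5424)*(-1/50081) = (24764/31561 + 780*(1/5424))*(-1/50081) = (24764/31561 + 65/452)*(-1/50081) = (13244793/14265572)*(-1/50081) = -13244793/714434111332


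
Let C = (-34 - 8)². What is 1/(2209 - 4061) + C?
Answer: 3266927/1852 ≈ 1764.0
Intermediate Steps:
C = 1764 (C = (-42)² = 1764)
1/(2209 - 4061) + C = 1/(2209 - 4061) + 1764 = 1/(-1852) + 1764 = -1/1852 + 1764 = 3266927/1852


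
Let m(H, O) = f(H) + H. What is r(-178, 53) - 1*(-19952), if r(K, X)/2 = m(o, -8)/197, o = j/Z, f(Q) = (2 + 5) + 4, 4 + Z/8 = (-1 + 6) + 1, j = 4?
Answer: 7861133/394 ≈ 19952.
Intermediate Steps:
Z = 16 (Z = -32 + 8*((-1 + 6) + 1) = -32 + 8*(5 + 1) = -32 + 8*6 = -32 + 48 = 16)
f(Q) = 11 (f(Q) = 7 + 4 = 11)
o = ¼ (o = 4/16 = 4*(1/16) = ¼ ≈ 0.25000)
m(H, O) = 11 + H
r(K, X) = 45/394 (r(K, X) = 2*((11 + ¼)/197) = 2*((45/4)*(1/197)) = 2*(45/788) = 45/394)
r(-178, 53) - 1*(-19952) = 45/394 - 1*(-19952) = 45/394 + 19952 = 7861133/394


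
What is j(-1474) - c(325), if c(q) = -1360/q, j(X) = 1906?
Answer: 124162/65 ≈ 1910.2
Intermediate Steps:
j(-1474) - c(325) = 1906 - (-1360)/325 = 1906 - 1*(-272/65) = 1906 + 272/65 = 124162/65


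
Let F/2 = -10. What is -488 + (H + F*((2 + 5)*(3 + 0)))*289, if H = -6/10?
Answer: -610207/5 ≈ -1.2204e+5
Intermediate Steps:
F = -20 (F = 2*(-10) = -20)
H = -3/5 (H = -6*1/10 = -3/5 ≈ -0.60000)
-488 + (H + F*((2 + 5)*(3 + 0)))*289 = -488 + (-3/5 - 20*(2 + 5)*(3 + 0))*289 = -488 + (-3/5 - 140*3)*289 = -488 + (-3/5 - 20*21)*289 = -488 + (-3/5 - 420)*289 = -488 - 2103/5*289 = -488 - 607767/5 = -610207/5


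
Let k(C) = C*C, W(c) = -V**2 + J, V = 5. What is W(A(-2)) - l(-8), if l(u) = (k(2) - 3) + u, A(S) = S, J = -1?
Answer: -19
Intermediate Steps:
W(c) = -26 (W(c) = -1*5**2 - 1 = -1*25 - 1 = -25 - 1 = -26)
k(C) = C**2
l(u) = 1 + u (l(u) = (2**2 - 3) + u = (4 - 3) + u = 1 + u)
W(A(-2)) - l(-8) = -26 - (1 - 8) = -26 - 1*(-7) = -26 + 7 = -19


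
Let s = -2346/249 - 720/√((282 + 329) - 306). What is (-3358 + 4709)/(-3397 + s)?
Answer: -276275095547/696500093587 + 191459088*√305/696500093587 ≈ -0.39186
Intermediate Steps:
s = -782/83 - 144*√305/61 (s = -2346*1/249 - 720/√(611 - 306) = -782/83 - 720*√305/305 = -782/83 - 144*√305/61 ≈ -50.649)
(-3358 + 4709)/(-3397 + s) = (-3358 + 4709)/(-3397 + (-782/83 - 144*√305/61)) = 1351/(-282733/83 - 144*√305/61)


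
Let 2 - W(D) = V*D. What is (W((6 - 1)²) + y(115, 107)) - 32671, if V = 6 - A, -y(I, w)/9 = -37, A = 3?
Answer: -32411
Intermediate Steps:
y(I, w) = 333 (y(I, w) = -9*(-37) = 333)
V = 3 (V = 6 - 1*3 = 6 - 3 = 3)
W(D) = 2 - 3*D
(W((6 - 1)²) + y(115, 107)) - 32671 = ((2 - 3*(6 - 1)²) + 333) - 32671 = ((2 - 3*5²) + 333) - 32671 = ((2 - 3*25) + 333) - 32671 = ((2 - 75) + 333) - 32671 = (-73 + 333) - 32671 = 260 - 32671 = -32411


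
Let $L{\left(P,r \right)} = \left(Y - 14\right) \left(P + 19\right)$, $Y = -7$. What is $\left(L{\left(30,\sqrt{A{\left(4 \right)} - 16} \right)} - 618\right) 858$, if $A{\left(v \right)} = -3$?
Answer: $-1413126$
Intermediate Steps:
$L{\left(P,r \right)} = -399 - 21 P$ ($L{\left(P,r \right)} = \left(-7 - 14\right) \left(P + 19\right) = - 21 \left(19 + P\right) = -399 - 21 P$)
$\left(L{\left(30,\sqrt{A{\left(4 \right)} - 16} \right)} - 618\right) 858 = \left(\left(-399 - 630\right) - 618\right) 858 = \left(-1029 - 618\right) 858 = \left(-1647\right) 858 = -1413126$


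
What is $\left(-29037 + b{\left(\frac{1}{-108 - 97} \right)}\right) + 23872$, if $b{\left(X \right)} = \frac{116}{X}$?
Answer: $-28945$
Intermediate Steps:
$\left(-29037 + b{\left(\frac{1}{-108 - 97} \right)}\right) + 23872 = \left(-29037 + \frac{116}{\frac{1}{-108 - 97}}\right) + 23872 = \left(-29037 + \frac{116}{\frac{1}{-205}}\right) + 23872 = \left(-29037 + \frac{116}{- \frac{1}{205}}\right) + 23872 = \left(-29037 + 116 \left(-205\right)\right) + 23872 = \left(-29037 - 23780\right) + 23872 = -52817 + 23872 = -28945$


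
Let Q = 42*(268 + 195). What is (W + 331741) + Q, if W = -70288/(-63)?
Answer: 22195069/63 ≈ 3.5230e+5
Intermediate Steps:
W = 70288/63 (W = -70288*(-1)/63 = -382*(-184/63) = 70288/63 ≈ 1115.7)
Q = 19446 (Q = 42*463 = 19446)
(W + 331741) + Q = (70288/63 + 331741) + 19446 = 20969971/63 + 19446 = 22195069/63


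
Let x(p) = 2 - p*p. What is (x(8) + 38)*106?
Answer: -2544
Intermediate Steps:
x(p) = 2 - p²
(x(8) + 38)*106 = ((2 - 1*8²) + 38)*106 = ((2 - 1*64) + 38)*106 = ((2 - 64) + 38)*106 = (-62 + 38)*106 = -24*106 = -2544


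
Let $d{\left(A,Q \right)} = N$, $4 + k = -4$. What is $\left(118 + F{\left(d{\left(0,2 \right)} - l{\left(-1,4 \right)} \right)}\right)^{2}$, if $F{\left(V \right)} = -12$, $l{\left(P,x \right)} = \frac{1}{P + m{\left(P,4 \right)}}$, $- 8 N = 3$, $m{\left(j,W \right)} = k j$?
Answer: $11236$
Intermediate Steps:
$k = -8$ ($k = -4 - 4 = -8$)
$m{\left(j,W \right)} = - 8 j$
$N = - \frac{3}{8}$ ($N = \left(- \frac{1}{8}\right) 3 = - \frac{3}{8} \approx -0.375$)
$d{\left(A,Q \right)} = - \frac{3}{8}$
$l{\left(P,x \right)} = - \frac{1}{7 P}$ ($l{\left(P,x \right)} = \frac{1}{P - 8 P} = \frac{1}{\left(-7\right) P} = - \frac{1}{7 P}$)
$\left(118 + F{\left(d{\left(0,2 \right)} - l{\left(-1,4 \right)} \right)}\right)^{2} = \left(118 - 12\right)^{2} = 106^{2} = 11236$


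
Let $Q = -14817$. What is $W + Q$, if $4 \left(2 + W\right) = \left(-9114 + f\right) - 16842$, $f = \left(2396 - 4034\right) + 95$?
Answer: $- \frac{86775}{4} \approx -21694.0$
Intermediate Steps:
$f = -1543$ ($f = -1638 + 95 = -1543$)
$W = - \frac{27507}{4}$ ($W = -2 + \frac{\left(-9114 - 1543\right) - 16842}{4} = -2 + \frac{-10657 - 16842}{4} = -2 + \frac{1}{4} \left(-27499\right) = -2 - \frac{27499}{4} = - \frac{27507}{4} \approx -6876.8$)
$W + Q = - \frac{27507}{4} - 14817 = - \frac{86775}{4}$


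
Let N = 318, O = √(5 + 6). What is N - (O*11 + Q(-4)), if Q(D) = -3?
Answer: 321 - 11*√11 ≈ 284.52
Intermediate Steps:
O = √11 ≈ 3.3166
N - (O*11 + Q(-4)) = 318 - (√11*11 - 3) = 318 - (11*√11 - 3) = 318 - (-3 + 11*√11) = 318 + (3 - 11*√11) = 321 - 11*√11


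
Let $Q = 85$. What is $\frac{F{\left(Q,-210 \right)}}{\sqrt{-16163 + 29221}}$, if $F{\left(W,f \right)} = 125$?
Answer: $\frac{125 \sqrt{13058}}{13058} \approx 1.0939$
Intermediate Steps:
$\frac{F{\left(Q,-210 \right)}}{\sqrt{-16163 + 29221}} = \frac{125}{\sqrt{-16163 + 29221}} = \frac{125}{\sqrt{13058}} = 125 \frac{\sqrt{13058}}{13058} = \frac{125 \sqrt{13058}}{13058}$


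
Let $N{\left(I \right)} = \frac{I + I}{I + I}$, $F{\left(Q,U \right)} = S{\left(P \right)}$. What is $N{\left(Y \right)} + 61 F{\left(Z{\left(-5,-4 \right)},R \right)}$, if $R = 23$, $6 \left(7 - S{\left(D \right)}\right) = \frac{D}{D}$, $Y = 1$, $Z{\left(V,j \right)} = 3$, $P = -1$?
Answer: $\frac{2507}{6} \approx 417.83$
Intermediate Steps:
$S{\left(D \right)} = \frac{41}{6}$ ($S{\left(D \right)} = 7 - \frac{D \frac{1}{D}}{6} = 7 - \frac{1}{6} = \frac{41}{6}$)
$F{\left(Q,U \right)} = \frac{41}{6}$
$N{\left(I \right)} = 1$ ($N{\left(I \right)} = \frac{2 I}{2 I} = 2 I \frac{1}{2 I} = 1$)
$N{\left(Y \right)} + 61 F{\left(Z{\left(-5,-4 \right)},R \right)} = 1 + 61 \cdot \frac{41}{6} = 1 + \frac{2501}{6} = \frac{2507}{6}$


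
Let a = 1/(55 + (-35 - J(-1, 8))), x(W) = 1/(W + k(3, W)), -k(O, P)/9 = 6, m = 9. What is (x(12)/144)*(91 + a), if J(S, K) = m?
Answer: -167/11088 ≈ -0.015061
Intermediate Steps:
J(S, K) = 9
k(O, P) = -54 (k(O, P) = -9*6 = -54)
x(W) = 1/(-54 + W) (x(W) = 1/(W - 54) = 1/(-54 + W))
a = 1/11 (a = 1/(55 + (-35 - 1*9)) = 1/(55 + (-35 - 9)) = 1/(55 - 44) = 1/11 ≈ 0.090909)
(x(12)/144)*(91 + a) = (1/((-54 + 12)*144))*(91 + 1/11) = ((1/144)/(-42))*(1002/11) = -1/42*1/144*(1002/11) = -1/6048*1002/11 = -167/11088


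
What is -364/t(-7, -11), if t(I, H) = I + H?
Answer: 182/9 ≈ 20.222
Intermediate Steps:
t(I, H) = H + I
-364/t(-7, -11) = -364/(-11 - 7) = -364/(-18) = -364*(-1/18) = 182/9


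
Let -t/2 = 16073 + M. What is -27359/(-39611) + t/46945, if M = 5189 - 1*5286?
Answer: 18717583/1859538395 ≈ 0.010066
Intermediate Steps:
M = -97 (M = 5189 - 5286 = -97)
t = -31952 (t = -2*(16073 - 97) = -2*15976 = -31952)
-27359/(-39611) + t/46945 = -27359/(-39611) - 31952/46945 = -27359*(-1/39611) - 31952*1/46945 = 27359/39611 - 31952/46945 = 18717583/1859538395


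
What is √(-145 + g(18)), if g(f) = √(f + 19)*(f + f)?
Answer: √(-145 + 36*√37) ≈ 8.6011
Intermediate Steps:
g(f) = 2*f*√(19 + f) (g(f) = √(19 + f)*(2*f) = 2*f*√(19 + f))
√(-145 + g(18)) = √(-145 + 2*18*√(19 + 18)) = √(-145 + 2*18*√37) = √(-145 + 36*√37)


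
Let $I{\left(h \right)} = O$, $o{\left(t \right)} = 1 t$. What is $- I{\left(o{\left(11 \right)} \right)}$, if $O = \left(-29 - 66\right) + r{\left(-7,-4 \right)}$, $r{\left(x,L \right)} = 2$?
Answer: $93$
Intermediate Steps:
$O = -93$ ($O = \left(-29 - 66\right) + 2 = -95 + 2 = -93$)
$o{\left(t \right)} = t$
$I{\left(h \right)} = -93$
$- I{\left(o{\left(11 \right)} \right)} = \left(-1\right) \left(-93\right) = 93$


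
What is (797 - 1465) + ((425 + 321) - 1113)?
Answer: -1035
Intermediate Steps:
(797 - 1465) + ((425 + 321) - 1113) = -668 + (746 - 1113) = -668 - 367 = -1035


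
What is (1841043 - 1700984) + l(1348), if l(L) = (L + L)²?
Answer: 7408475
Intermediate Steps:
l(L) = 4*L² (l(L) = (2*L)² = 4*L²)
(1841043 - 1700984) + l(1348) = (1841043 - 1700984) + 4*1348² = 140059 + 4*1817104 = 140059 + 7268416 = 7408475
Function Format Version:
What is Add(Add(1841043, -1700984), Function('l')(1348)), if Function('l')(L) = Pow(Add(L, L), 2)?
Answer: 7408475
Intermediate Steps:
Function('l')(L) = Mul(4, Pow(L, 2)) (Function('l')(L) = Pow(Mul(2, L), 2) = Mul(4, Pow(L, 2)))
Add(Add(1841043, -1700984), Function('l')(1348)) = Add(Add(1841043, -1700984), Mul(4, Pow(1348, 2))) = Add(140059, Mul(4, 1817104)) = Add(140059, 7268416) = 7408475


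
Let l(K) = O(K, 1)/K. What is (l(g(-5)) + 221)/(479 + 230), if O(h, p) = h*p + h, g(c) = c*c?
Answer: 223/709 ≈ 0.31453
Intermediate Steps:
g(c) = c²
O(h, p) = h + h*p
l(K) = 2 (l(K) = (K*(1 + 1))/K = (K*2)/K = (2*K)/K = 2)
(l(g(-5)) + 221)/(479 + 230) = (2 + 221)/(479 + 230) = 223/709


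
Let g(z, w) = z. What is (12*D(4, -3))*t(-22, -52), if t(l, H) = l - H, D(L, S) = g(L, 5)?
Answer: 1440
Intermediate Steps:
D(L, S) = L
(12*D(4, -3))*t(-22, -52) = (12*4)*(-22 - 1*(-52)) = 48*(-22 + 52) = 48*30 = 1440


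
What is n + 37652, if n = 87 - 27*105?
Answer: 34904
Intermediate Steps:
n = -2748 (n = 87 - 2835 = -2748)
n + 37652 = -2748 + 37652 = 34904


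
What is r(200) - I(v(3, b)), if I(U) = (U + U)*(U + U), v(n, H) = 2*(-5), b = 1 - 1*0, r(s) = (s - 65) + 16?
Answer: -249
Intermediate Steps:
r(s) = -49 + s (r(s) = (-65 + s) + 16 = -49 + s)
b = 1 (b = 1 + 0 = 1)
v(n, H) = -10
I(U) = 4*U² (I(U) = (2*U)*(2*U) = 4*U²)
r(200) - I(v(3, b)) = (-49 + 200) - 4*(-10)² = 151 - 4*100 = 151 - 1*400 = 151 - 400 = -249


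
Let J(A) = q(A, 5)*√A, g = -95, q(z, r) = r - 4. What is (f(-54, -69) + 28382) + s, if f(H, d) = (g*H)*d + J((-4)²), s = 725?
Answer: -324859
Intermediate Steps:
q(z, r) = -4 + r
J(A) = √A (J(A) = (-4 + 5)*√A = 1*√A = √A)
f(H, d) = 4 - 95*H*d (f(H, d) = (-95*H)*d + √((-4)²) = -95*H*d + √16 = -95*H*d + 4 = 4 - 95*H*d)
(f(-54, -69) + 28382) + s = ((4 - 95*(-54)*(-69)) + 28382) + 725 = ((4 - 353970) + 28382) + 725 = (-353966 + 28382) + 725 = -325584 + 725 = -324859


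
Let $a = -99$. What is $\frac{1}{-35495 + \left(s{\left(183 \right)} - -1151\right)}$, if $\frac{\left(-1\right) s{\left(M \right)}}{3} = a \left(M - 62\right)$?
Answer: $\frac{1}{1593} \approx 0.00062775$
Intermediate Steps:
$s{\left(M \right)} = -18414 + 297 M$ ($s{\left(M \right)} = - 3 \left(- 99 \left(M - 62\right)\right) = - 3 \left(- 99 \left(-62 + M\right)\right) = - 3 \left(6138 - 99 M\right) = -18414 + 297 M$)
$\frac{1}{-35495 + \left(s{\left(183 \right)} - -1151\right)} = \frac{1}{-35495 + \left(\left(-18414 + 297 \cdot 183\right) - -1151\right)} = \frac{1}{-35495 + \left(\left(-18414 + 54351\right) + 1151\right)} = \frac{1}{-35495 + \left(35937 + 1151\right)} = \frac{1}{-35495 + 37088} = \frac{1}{1593}$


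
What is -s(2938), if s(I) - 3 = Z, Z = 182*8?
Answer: -1459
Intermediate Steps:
Z = 1456
s(I) = 1459 (s(I) = 3 + 1456 = 1459)
-s(2938) = -1*1459 = -1459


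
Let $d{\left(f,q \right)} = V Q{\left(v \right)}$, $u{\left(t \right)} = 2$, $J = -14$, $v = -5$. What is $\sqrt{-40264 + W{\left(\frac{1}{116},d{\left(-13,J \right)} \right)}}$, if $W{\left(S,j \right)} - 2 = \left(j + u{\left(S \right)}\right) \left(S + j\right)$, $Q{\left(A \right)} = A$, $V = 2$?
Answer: $\frac{4 i \sqrt{2112070}}{29} \approx 200.45 i$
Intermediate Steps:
$d{\left(f,q \right)} = -10$ ($d{\left(f,q \right)} = 2 \left(-5\right) = -10$)
$W{\left(S,j \right)} = 2 + \left(2 + j\right) \left(S + j\right)$ ($W{\left(S,j \right)} = 2 + \left(j + 2\right) \left(S + j\right) = 2 + \left(2 + j\right) \left(S + j\right)$)
$\sqrt{-40264 + W{\left(\frac{1}{116},d{\left(-13,J \right)} \right)}} = \sqrt{-40264 + \left(2 + \left(-10\right)^{2} + \frac{2}{116} + 2 \left(-10\right) + \frac{1}{116} \left(-10\right)\right)} = \sqrt{-40264 + \left(2 + 100 + 2 \cdot \frac{1}{116} - 20 + \frac{1}{116} \left(-10\right)\right)} = \sqrt{-40264 + \left(2 + 100 + \frac{1}{58} - 20 - \frac{5}{58}\right)} = \sqrt{-40264 + \frac{2376}{29}} = \sqrt{- \frac{1165280}{29}} = \frac{4 i \sqrt{2112070}}{29}$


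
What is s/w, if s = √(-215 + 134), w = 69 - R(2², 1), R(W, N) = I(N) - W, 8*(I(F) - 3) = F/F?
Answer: 72*I/559 ≈ 0.1288*I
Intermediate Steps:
I(F) = 25/8 (I(F) = 3 + (F/F)/8 = 3 + (⅛)*1 = 3 + ⅛ = 25/8)
R(W, N) = 25/8 - W
w = 559/8 (w = 69 - (25/8 - 1*2²) = 69 - (25/8 - 1*4) = 69 - (25/8 - 4) = 69 - 1*(-7/8) = 69 + 7/8 = 559/8 ≈ 69.875)
s = 9*I (s = √(-81) = 9*I ≈ 9.0*I)
s/w = (9*I)/(559/8) = (9*I)*(8/559) = 72*I/559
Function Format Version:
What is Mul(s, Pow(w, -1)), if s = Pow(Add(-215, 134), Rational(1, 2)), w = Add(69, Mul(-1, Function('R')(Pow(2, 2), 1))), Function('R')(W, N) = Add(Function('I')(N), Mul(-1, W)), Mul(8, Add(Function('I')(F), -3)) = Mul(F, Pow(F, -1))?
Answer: Mul(Rational(72, 559), I) ≈ Mul(0.12880, I)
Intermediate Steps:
Function('I')(F) = Rational(25, 8) (Function('I')(F) = Add(3, Mul(Rational(1, 8), Mul(F, Pow(F, -1)))) = Add(3, Mul(Rational(1, 8), 1)) = Add(3, Rational(1, 8)) = Rational(25, 8))
Function('R')(W, N) = Add(Rational(25, 8), Mul(-1, W))
w = Rational(559, 8) (w = Add(69, Mul(-1, Add(Rational(25, 8), Mul(-1, Pow(2, 2))))) = Add(69, Mul(-1, Add(Rational(25, 8), Mul(-1, 4)))) = Add(69, Mul(-1, Add(Rational(25, 8), -4))) = Add(69, Mul(-1, Rational(-7, 8))) = Add(69, Rational(7, 8)) = Rational(559, 8) ≈ 69.875)
s = Mul(9, I) (s = Pow(-81, Rational(1, 2)) = Mul(9, I) ≈ Mul(9.0000, I))
Mul(s, Pow(w, -1)) = Mul(Mul(9, I), Pow(Rational(559, 8), -1)) = Mul(Mul(9, I), Rational(8, 559)) = Mul(Rational(72, 559), I)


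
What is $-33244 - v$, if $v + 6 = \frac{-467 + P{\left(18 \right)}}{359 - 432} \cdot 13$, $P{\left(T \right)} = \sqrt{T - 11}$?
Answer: $- \frac{2432445}{73} + \frac{13 \sqrt{7}}{73} \approx -33321.0$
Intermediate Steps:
$P{\left(T \right)} = \sqrt{-11 + T}$
$v = \frac{5633}{73} - \frac{13 \sqrt{7}}{73}$ ($v = -6 + \frac{-467 + \sqrt{-11 + 18}}{359 - 432} \cdot 13 = -6 + \frac{-467 + \sqrt{7}}{-73} \cdot 13 = -6 + \left(-467 + \sqrt{7}\right) \left(- \frac{1}{73}\right) 13 = -6 + \left(\frac{467}{73} - \frac{\sqrt{7}}{73}\right) 13 = -6 + \left(\frac{6071}{73} - \frac{13 \sqrt{7}}{73}\right) = \frac{5633}{73} - \frac{13 \sqrt{7}}{73} \approx 76.693$)
$-33244 - v = -33244 - \left(\frac{5633}{73} - \frac{13 \sqrt{7}}{73}\right) = - \frac{2432445}{73} + \frac{13 \sqrt{7}}{73}$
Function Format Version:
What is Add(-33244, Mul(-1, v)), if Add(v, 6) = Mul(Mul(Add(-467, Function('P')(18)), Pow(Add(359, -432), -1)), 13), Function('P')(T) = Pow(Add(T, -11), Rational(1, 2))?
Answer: Add(Rational(-2432445, 73), Mul(Rational(13, 73), Pow(7, Rational(1, 2)))) ≈ -33321.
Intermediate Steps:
Function('P')(T) = Pow(Add(-11, T), Rational(1, 2))
v = Add(Rational(5633, 73), Mul(Rational(-13, 73), Pow(7, Rational(1, 2)))) (v = Add(-6, Mul(Mul(Add(-467, Pow(Add(-11, 18), Rational(1, 2))), Pow(Add(359, -432), -1)), 13)) = Add(-6, Mul(Mul(Add(-467, Pow(7, Rational(1, 2))), Pow(-73, -1)), 13)) = Add(-6, Mul(Mul(Add(-467, Pow(7, Rational(1, 2))), Rational(-1, 73)), 13)) = Add(-6, Mul(Add(Rational(467, 73), Mul(Rational(-1, 73), Pow(7, Rational(1, 2)))), 13)) = Add(-6, Add(Rational(6071, 73), Mul(Rational(-13, 73), Pow(7, Rational(1, 2))))) = Add(Rational(5633, 73), Mul(Rational(-13, 73), Pow(7, Rational(1, 2)))) ≈ 76.693)
Add(-33244, Mul(-1, v)) = Add(-33244, Mul(-1, Add(Rational(5633, 73), Mul(Rational(-13, 73), Pow(7, Rational(1, 2)))))) = Add(-33244, Add(Rational(-5633, 73), Mul(Rational(13, 73), Pow(7, Rational(1, 2))))) = Add(Rational(-2432445, 73), Mul(Rational(13, 73), Pow(7, Rational(1, 2))))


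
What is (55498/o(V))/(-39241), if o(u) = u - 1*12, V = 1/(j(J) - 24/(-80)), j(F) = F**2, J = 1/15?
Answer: 3801613/23426877 ≈ 0.16228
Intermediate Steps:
J = 1/15 ≈ 0.066667
V = 450/137 (V = 1/((1/15)**2 - 24/(-80)) = 1/(1/225 - 24*(-1/80)) = 1/(1/225 + 3/10) = 1/(137/450) = 450/137 ≈ 3.2847)
o(u) = -12 + u (o(u) = u - 12 = -12 + u)
(55498/o(V))/(-39241) = (55498/(-12 + 450/137))/(-39241) = (55498/(-1194/137))*(-1/39241) = (55498*(-137/1194))*(-1/39241) = -3801613/597*(-1/39241) = 3801613/23426877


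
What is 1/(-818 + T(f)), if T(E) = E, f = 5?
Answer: -1/813 ≈ -0.0012300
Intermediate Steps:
1/(-818 + T(f)) = 1/(-818 + 5) = 1/(-813) = -1/813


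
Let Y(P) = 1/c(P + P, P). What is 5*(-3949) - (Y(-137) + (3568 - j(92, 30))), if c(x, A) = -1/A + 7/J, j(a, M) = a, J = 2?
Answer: -22315655/961 ≈ -23221.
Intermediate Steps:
c(x, A) = 7/2 - 1/A (c(x, A) = -1/A + 7/2 = 7/2 - 1/A)
Y(P) = 1/(7/2 - 1/P)
5*(-3949) - (Y(-137) + (3568 - j(92, 30))) = 5*(-3949) - (2*(-137)/(-2 + 7*(-137)) + (3568 - 1*92)) = -19745 - (2*(-137)/(-2 - 959) + (3568 - 92)) = -19745 - (2*(-137)/(-961) + 3476) = -19745 - (2*(-137)*(-1/961) + 3476) = -19745 - (274/961 + 3476) = -19745 - 1*3340710/961 = -19745 - 3340710/961 = -22315655/961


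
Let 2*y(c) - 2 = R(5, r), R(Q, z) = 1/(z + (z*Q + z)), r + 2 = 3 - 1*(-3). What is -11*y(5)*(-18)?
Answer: 5643/28 ≈ 201.54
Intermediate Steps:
r = 4 (r = -2 + (3 - 1*(-3)) = -2 + (3 + 3) = -2 + 6 = 4)
R(Q, z) = 1/(2*z + Q*z) (R(Q, z) = 1/(z + (Q*z + z)) = 1/(z + (z + Q*z)) = 1/(2*z + Q*z))
y(c) = 57/56 (y(c) = 1 + (1/(4*(2 + 5)))/2 = 1 + ((¼)/7)/2 = 1 + ((¼)*(⅐))/2 = 1 + (½)*(1/28) = 1 + 1/56 = 57/56)
-11*y(5)*(-18) = -11*57/56*(-18) = -627/56*(-18) = 5643/28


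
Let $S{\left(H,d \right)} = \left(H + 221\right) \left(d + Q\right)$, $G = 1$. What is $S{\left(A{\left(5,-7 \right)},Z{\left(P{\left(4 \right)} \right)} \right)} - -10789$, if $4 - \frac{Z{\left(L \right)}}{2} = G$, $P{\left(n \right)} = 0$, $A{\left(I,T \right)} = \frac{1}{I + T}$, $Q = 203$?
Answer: $\frac{113747}{2} \approx 56874.0$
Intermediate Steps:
$Z{\left(L \right)} = 6$ ($Z{\left(L \right)} = 8 - 2 = 6$)
$S{\left(H,d \right)} = \left(203 + d\right) \left(221 + H\right)$ ($S{\left(H,d \right)} = \left(H + 221\right) \left(d + 203\right) = \left(221 + H\right) \left(203 + d\right) = \left(203 + d\right) \left(221 + H\right)$)
$S{\left(A{\left(5,-7 \right)},Z{\left(P{\left(4 \right)} \right)} \right)} - -10789 = \left(44863 + \frac{203}{5 - 7} + 221 \cdot 6 + \frac{1}{5 - 7} \cdot 6\right) - -10789 = \left(44863 + \frac{203}{-2} + 1326 + \frac{1}{-2} \cdot 6\right) + 10789 = \left(44863 + 203 \left(- \frac{1}{2}\right) + 1326 - 3\right) + 10789 = \left(44863 - \frac{203}{2} + 1326 - 3\right) + 10789 = \frac{92169}{2} + 10789 = \frac{113747}{2}$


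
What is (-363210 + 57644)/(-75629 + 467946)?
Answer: -305566/392317 ≈ -0.77888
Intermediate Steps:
(-363210 + 57644)/(-75629 + 467946) = -305566/392317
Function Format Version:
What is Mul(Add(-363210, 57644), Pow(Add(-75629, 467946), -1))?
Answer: Rational(-305566, 392317) ≈ -0.77888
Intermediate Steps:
Mul(Add(-363210, 57644), Pow(Add(-75629, 467946), -1)) = Mul(-305566, Pow(392317, -1)) = Mul(-305566, Rational(1, 392317)) = Rational(-305566, 392317)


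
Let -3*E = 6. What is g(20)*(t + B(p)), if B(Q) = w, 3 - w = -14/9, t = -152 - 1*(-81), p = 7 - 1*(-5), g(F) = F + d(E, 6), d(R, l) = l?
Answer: -15548/9 ≈ -1727.6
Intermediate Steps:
E = -2 (E = -⅓*6 = -2)
g(F) = 6 + F (g(F) = F + 6 = 6 + F)
p = 12 (p = 7 + 5 = 12)
t = -71 (t = -152 + 81 = -71)
w = 41/9 (w = 3 - (-14)/9 = 3 - 1*(-14/9) = 3 + 14/9 = 41/9 ≈ 4.5556)
B(Q) = 41/9
g(20)*(t + B(p)) = (6 + 20)*(-71 + 41/9) = 26*(-598/9) = -15548/9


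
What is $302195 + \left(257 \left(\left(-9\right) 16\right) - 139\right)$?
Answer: $265048$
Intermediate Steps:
$302195 + \left(257 \left(\left(-9\right) 16\right) - 139\right) = 302195 + \left(257 \left(-144\right) - 139\right) = 302195 - 37147 = 265048$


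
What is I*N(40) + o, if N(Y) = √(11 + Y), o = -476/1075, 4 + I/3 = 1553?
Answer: -476/1075 + 4647*√51 ≈ 33186.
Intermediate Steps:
I = 4647 (I = -12 + 3*1553 = -12 + 4659 = 4647)
o = -476/1075 (o = -476*1/1075 = -476/1075 ≈ -0.44279)
I*N(40) + o = 4647*√(11 + 40) - 476/1075 = 4647*√51 - 476/1075 = -476/1075 + 4647*√51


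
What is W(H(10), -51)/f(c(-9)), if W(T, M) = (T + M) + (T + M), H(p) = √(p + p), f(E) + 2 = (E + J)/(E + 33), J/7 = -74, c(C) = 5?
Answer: 204/31 - 8*√5/31 ≈ 6.0036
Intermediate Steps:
J = -518 (J = 7*(-74) = -518)
f(E) = -2 + (-518 + E)/(33 + E) (f(E) = -2 + (E - 518)/(E + 33) = -2 + (-518 + E)/(33 + E))
H(p) = √2*√p (H(p) = √(2*p) = √2*√p)
W(T, M) = 2*M + 2*T (W(T, M) = (M + T) + (M + T) = 2*M + 2*T)
W(H(10), -51)/f(c(-9)) = (2*(-51) + 2*(√2*√10))/(((-584 - 1*5)/(33 + 5))) = (-102 + 2*(2*√5))/(((-584 - 5)/38)) = (-102 + 4*√5)/(((1/38)*(-589))) = (-102 + 4*√5)/(-31/2) = (-102 + 4*√5)*(-2/31) = 204/31 - 8*√5/31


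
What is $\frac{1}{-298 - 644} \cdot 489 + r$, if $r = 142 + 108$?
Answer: $\frac{78337}{314} \approx 249.48$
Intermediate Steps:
$r = 250$
$\frac{1}{-298 - 644} \cdot 489 + r = \frac{1}{-298 - 644} \cdot 489 + 250 = \frac{1}{-942} \cdot 489 + 250 = \left(- \frac{1}{942}\right) 489 + 250 = - \frac{163}{314} + 250 = \frac{78337}{314}$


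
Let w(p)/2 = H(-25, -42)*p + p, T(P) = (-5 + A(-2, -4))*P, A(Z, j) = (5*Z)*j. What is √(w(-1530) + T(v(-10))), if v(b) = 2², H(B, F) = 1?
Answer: 2*I*√1495 ≈ 77.33*I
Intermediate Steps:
A(Z, j) = 5*Z*j
v(b) = 4
T(P) = 35*P (T(P) = (-5 + 5*(-2)*(-4))*P = (-5 + 40)*P = 35*P)
w(p) = 4*p (w(p) = 2*(1*p + p) = 2*(p + p) = 2*(2*p) = 4*p)
√(w(-1530) + T(v(-10))) = √(4*(-1530) + 35*4) = √(-6120 + 140) = √(-5980) = 2*I*√1495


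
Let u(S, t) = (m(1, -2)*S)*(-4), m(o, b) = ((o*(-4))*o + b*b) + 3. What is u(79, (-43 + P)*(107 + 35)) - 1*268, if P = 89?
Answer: -1216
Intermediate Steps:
m(o, b) = 3 + b**2 - 4*o**2 (m(o, b) = ((-4*o)*o + b**2) + 3 = (-4*o**2 + b**2) + 3 = (b**2 - 4*o**2) + 3 = 3 + b**2 - 4*o**2)
u(S, t) = -12*S (u(S, t) = ((3 + (-2)**2 - 4*1**2)*S)*(-4) = ((3 + 4 - 4*1)*S)*(-4) = ((3 + 4 - 4)*S)*(-4) = (3*S)*(-4) = -12*S)
u(79, (-43 + P)*(107 + 35)) - 1*268 = -12*79 - 1*268 = -948 - 268 = -1216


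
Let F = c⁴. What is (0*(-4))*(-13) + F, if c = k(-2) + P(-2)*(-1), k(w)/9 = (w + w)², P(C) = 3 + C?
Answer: 418161601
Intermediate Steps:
k(w) = 36*w² (k(w) = 9*(w + w)² = 9*(2*w)² = 9*(4*w²) = 36*w²)
c = 143 (c = 36*(-2)² + (3 - 2)*(-1) = 36*4 + 1*(-1) = 144 - 1 = 143)
F = 418161601 (F = 143⁴ = 418161601)
(0*(-4))*(-13) + F = (0*(-4))*(-13) + 418161601 = 0*(-13) + 418161601 = 0 + 418161601 = 418161601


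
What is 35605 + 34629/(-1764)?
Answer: 2989171/84 ≈ 35585.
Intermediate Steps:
35605 + 34629/(-1764) = 35605 + 34629*(-1/1764) = 35605 - 1649/84 = 2989171/84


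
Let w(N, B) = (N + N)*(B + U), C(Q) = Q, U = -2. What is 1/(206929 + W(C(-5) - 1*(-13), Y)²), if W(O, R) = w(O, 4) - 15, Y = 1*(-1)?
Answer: 1/207218 ≈ 4.8258e-6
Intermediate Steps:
Y = -1
w(N, B) = 2*N*(-2 + B) (w(N, B) = (N + N)*(B - 2) = (2*N)*(-2 + B) = 2*N*(-2 + B))
W(O, R) = -15 + 4*O (W(O, R) = 2*O*(-2 + 4) - 15 = 2*O*2 - 15 = 4*O - 15 = -15 + 4*O)
1/(206929 + W(C(-5) - 1*(-13), Y)²) = 1/(206929 + (-15 + 4*(-5 - 1*(-13)))²) = 1/(206929 + (-15 + 4*(-5 + 13))²) = 1/(206929 + (-15 + 4*8)²) = 1/(206929 + (-15 + 32)²) = 1/(206929 + 17²) = 1/(206929 + 289) = 1/207218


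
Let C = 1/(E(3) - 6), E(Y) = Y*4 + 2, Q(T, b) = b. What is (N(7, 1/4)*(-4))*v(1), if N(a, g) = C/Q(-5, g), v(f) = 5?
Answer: -10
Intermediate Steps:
E(Y) = 2 + 4*Y (E(Y) = 4*Y + 2 = 2 + 4*Y)
C = ⅛ (C = 1/((2 + 4*3) - 6) = 1/((2 + 12) - 6) = 1/(14 - 6) = 1/8 = ⅛ ≈ 0.12500)
N(a, g) = 1/(8*g)
(N(7, 1/4)*(-4))*v(1) = ((1/(8*(1/4)))*(-4))*5 = ((1/(8*(¼)))*(-4))*5 = (((⅛)*4)*(-4))*5 = ((½)*(-4))*5 = -2*5 = -10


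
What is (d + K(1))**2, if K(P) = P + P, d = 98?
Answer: 10000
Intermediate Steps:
K(P) = 2*P
(d + K(1))**2 = (98 + 2*1)**2 = (98 + 2)**2 = 100**2 = 10000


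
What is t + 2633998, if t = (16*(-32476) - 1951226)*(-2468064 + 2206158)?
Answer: 647130978850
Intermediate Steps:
t = 647128344852 (t = (-519616 - 1951226)*(-261906) = -2470842*(-261906) = 647128344852)
t + 2633998 = 647128344852 + 2633998 = 647130978850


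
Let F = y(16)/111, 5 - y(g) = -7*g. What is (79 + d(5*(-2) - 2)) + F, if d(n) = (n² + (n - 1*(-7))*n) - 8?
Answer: 10214/37 ≈ 276.05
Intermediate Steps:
y(g) = 5 + 7*g (y(g) = 5 - (-7)*g = 5 + 7*g)
F = 39/37 (F = (5 + 7*16)/111 = (5 + 112)*(1/111) = 117*(1/111) = 39/37 ≈ 1.0541)
d(n) = -8 + n² + n*(7 + n) (d(n) = (n² + (n + 7)*n) - 8 = (n² + (7 + n)*n) - 8 = (n² + n*(7 + n)) - 8 = -8 + n² + n*(7 + n))
(79 + d(5*(-2) - 2)) + F = (79 + (-8 + 2*(5*(-2) - 2)² + 7*(5*(-2) - 2))) + 39/37 = (79 + (-8 + 2*(-10 - 2)² + 7*(-10 - 2))) + 39/37 = (79 + (-8 + 2*(-12)² + 7*(-12))) + 39/37 = (79 + (-8 + 2*144 - 84)) + 39/37 = (79 + (-8 + 288 - 84)) + 39/37 = (79 + 196) + 39/37 = 275 + 39/37 = 10214/37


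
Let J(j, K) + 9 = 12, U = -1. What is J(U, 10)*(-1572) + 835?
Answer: -3881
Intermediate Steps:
J(j, K) = 3 (J(j, K) = -9 + 12 = 3)
J(U, 10)*(-1572) + 835 = 3*(-1572) + 835 = -4716 + 835 = -3881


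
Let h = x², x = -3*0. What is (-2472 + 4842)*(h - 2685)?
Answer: -6363450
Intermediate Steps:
x = 0
h = 0 (h = 0² = 0)
(-2472 + 4842)*(h - 2685) = (-2472 + 4842)*(0 - 2685) = 2370*(-2685) = -6363450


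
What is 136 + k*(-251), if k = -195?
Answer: 49081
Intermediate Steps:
136 + k*(-251) = 136 - 195*(-251) = 136 + 48945 = 49081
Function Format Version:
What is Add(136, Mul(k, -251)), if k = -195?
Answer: 49081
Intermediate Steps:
Add(136, Mul(k, -251)) = Add(136, Mul(-195, -251)) = Add(136, 48945) = 49081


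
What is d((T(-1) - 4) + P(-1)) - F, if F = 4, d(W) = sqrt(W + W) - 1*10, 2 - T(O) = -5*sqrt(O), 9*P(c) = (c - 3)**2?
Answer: -14 + sqrt(-4 + 90*I)/3 ≈ -11.813 + 2.2863*I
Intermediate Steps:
P(c) = (-3 + c)**2/9 (P(c) = (c - 3)**2/9 = (-3 + c)**2/9)
T(O) = 2 + 5*sqrt(O) (T(O) = 2 - (-5)*sqrt(O) = 2 + 5*sqrt(O))
d(W) = -10 + sqrt(2)*sqrt(W) (d(W) = sqrt(2*W) - 10 = sqrt(2)*sqrt(W) - 10 = -10 + sqrt(2)*sqrt(W))
d((T(-1) - 4) + P(-1)) - F = (-10 + sqrt(2)*sqrt(((2 + 5*sqrt(-1)) - 4) + (-3 - 1)**2/9)) - 1*4 = (-10 + sqrt(2)*sqrt(((2 + 5*I) - 4) + (1/9)*(-4)**2)) - 4 = (-10 + sqrt(2)*sqrt((-2 + 5*I) + (1/9)*16)) - 4 = (-10 + sqrt(2)*sqrt((-2 + 5*I) + 16/9)) - 4 = (-10 + sqrt(2)*sqrt(-2/9 + 5*I)) - 4 = -14 + sqrt(2)*sqrt(-2/9 + 5*I)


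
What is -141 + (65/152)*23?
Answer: -19937/152 ≈ -131.16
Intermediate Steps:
-141 + (65/152)*23 = -141 + 1495/152 = -19937/152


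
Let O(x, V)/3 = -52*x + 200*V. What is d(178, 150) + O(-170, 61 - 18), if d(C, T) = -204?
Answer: 52116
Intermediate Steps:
O(x, V) = -156*x + 600*V (O(x, V) = 3*(-52*x + 200*V) = -156*x + 600*V)
d(178, 150) + O(-170, 61 - 18) = -204 + (-156*(-170) + 600*(61 - 18)) = -204 + (26520 + 600*43) = -204 + (26520 + 25800) = -204 + 52320 = 52116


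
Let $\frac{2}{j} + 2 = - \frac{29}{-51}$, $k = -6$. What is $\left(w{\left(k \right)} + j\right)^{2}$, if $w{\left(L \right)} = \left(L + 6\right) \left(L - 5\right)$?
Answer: $\frac{10404}{5329} \approx 1.9523$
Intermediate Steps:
$w{\left(L \right)} = \left(-5 + L\right) \left(6 + L\right)$ ($w{\left(L \right)} = \left(6 + L\right) \left(-5 + L\right) = \left(-5 + L\right) \left(6 + L\right)$)
$j = - \frac{102}{73}$ ($j = \frac{2}{-2 - \frac{29}{-51}} = \frac{2}{-2 - - \frac{29}{51}} = \frac{2}{-2 + \frac{29}{51}} = \frac{2}{- \frac{73}{51}} = 2 \left(- \frac{51}{73}\right) = - \frac{102}{73} \approx -1.3973$)
$\left(w{\left(k \right)} + j\right)^{2} = \left(\left(-30 - 6 + \left(-6\right)^{2}\right) - \frac{102}{73}\right)^{2} = \left(\left(-30 - 6 + 36\right) - \frac{102}{73}\right)^{2} = \left(0 - \frac{102}{73}\right)^{2} = \left(- \frac{102}{73}\right)^{2} = \frac{10404}{5329}$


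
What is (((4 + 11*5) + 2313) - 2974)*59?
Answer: -35518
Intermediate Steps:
(((4 + 11*5) + 2313) - 2974)*59 = (((4 + 55) + 2313) - 2974)*59 = ((59 + 2313) - 2974)*59 = (2372 - 2974)*59 = -602*59 = -35518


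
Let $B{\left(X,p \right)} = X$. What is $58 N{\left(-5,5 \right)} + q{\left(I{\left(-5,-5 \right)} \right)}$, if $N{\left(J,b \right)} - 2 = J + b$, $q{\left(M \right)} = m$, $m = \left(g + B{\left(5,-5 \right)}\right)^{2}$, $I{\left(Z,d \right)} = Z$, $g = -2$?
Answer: $125$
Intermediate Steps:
$m = 9$ ($m = \left(-2 + 5\right)^{2} = 3^{2} = 9$)
$q{\left(M \right)} = 9$
$N{\left(J,b \right)} = 2 + J + b$ ($N{\left(J,b \right)} = 2 + \left(J + b\right) = 2 + J + b$)
$58 N{\left(-5,5 \right)} + q{\left(I{\left(-5,-5 \right)} \right)} = 58 \left(2 - 5 + 5\right) + 9 = 58 \cdot 2 + 9 = 116 + 9 = 125$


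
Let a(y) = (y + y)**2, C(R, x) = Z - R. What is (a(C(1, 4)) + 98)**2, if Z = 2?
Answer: 10404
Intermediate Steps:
C(R, x) = 2 - R
a(y) = 4*y**2 (a(y) = (2*y)**2 = 4*y**2)
(a(C(1, 4)) + 98)**2 = (4*(2 - 1*1)**2 + 98)**2 = (4*(2 - 1)**2 + 98)**2 = (4*1**2 + 98)**2 = (4*1 + 98)**2 = (4 + 98)**2 = 102**2 = 10404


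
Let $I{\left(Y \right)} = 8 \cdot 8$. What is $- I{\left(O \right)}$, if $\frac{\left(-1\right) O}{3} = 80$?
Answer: $-64$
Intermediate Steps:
$O = -240$ ($O = \left(-3\right) 80 = -240$)
$I{\left(Y \right)} = 64$
$- I{\left(O \right)} = \left(-1\right) 64 = -64$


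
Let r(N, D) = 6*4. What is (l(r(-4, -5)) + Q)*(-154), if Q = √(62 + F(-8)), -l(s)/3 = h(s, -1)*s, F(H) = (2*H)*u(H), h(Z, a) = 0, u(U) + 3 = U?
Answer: -154*√238 ≈ -2375.8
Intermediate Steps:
u(U) = -3 + U
r(N, D) = 24
F(H) = 2*H*(-3 + H) (F(H) = (2*H)*(-3 + H) = 2*H*(-3 + H))
l(s) = 0 (l(s) = -0*s = -3*0 = 0)
Q = √238 (Q = √(62 + 2*(-8)*(-3 - 8)) = √(62 + 2*(-8)*(-11)) = √(62 + 176) = √238 ≈ 15.427)
(l(r(-4, -5)) + Q)*(-154) = (0 + √238)*(-154) = √238*(-154) = -154*√238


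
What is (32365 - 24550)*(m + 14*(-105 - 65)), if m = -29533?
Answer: -249400095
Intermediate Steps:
(32365 - 24550)*(m + 14*(-105 - 65)) = (32365 - 24550)*(-29533 + 14*(-105 - 65)) = 7815*(-29533 + 14*(-170)) = 7815*(-29533 - 2380) = 7815*(-31913) = -249400095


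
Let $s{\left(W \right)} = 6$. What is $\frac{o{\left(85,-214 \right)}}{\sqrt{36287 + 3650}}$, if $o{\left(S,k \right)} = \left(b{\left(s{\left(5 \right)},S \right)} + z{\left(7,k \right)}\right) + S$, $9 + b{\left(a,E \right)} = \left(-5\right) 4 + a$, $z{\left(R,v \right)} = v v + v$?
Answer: $\frac{45644 \sqrt{39937}}{39937} \approx 228.4$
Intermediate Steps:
$z{\left(R,v \right)} = v + v^{2}$ ($z{\left(R,v \right)} = v^{2} + v = v + v^{2}$)
$b{\left(a,E \right)} = -29 + a$ ($b{\left(a,E \right)} = -9 + \left(\left(-5\right) 4 + a\right) = -9 + \left(-20 + a\right) = -29 + a$)
$o{\left(S,k \right)} = -23 + S + k \left(1 + k\right)$ ($o{\left(S,k \right)} = \left(\left(-29 + 6\right) + k \left(1 + k\right)\right) + S = \left(-23 + k \left(1 + k\right)\right) + S = -23 + S + k \left(1 + k\right)$)
$\frac{o{\left(85,-214 \right)}}{\sqrt{36287 + 3650}} = \frac{-23 + 85 - 214 \left(1 - 214\right)}{\sqrt{36287 + 3650}} = \frac{-23 + 85 - -45582}{\sqrt{39937}} = \left(-23 + 85 + 45582\right) \frac{\sqrt{39937}}{39937} = 45644 \frac{\sqrt{39937}}{39937} = \frac{45644 \sqrt{39937}}{39937}$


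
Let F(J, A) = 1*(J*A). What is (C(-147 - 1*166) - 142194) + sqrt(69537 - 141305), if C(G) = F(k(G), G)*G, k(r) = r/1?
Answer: -30806491 + 2*I*sqrt(17942) ≈ -3.0806e+7 + 267.9*I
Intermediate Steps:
k(r) = r (k(r) = r*1 = r)
F(J, A) = A*J (F(J, A) = 1*(A*J) = A*J)
C(G) = G**3 (C(G) = (G*G)*G = G**2*G = G**3)
(C(-147 - 1*166) - 142194) + sqrt(69537 - 141305) = ((-147 - 1*166)**3 - 142194) + sqrt(69537 - 141305) = ((-147 - 166)**3 - 142194) + sqrt(-71768) = ((-313)**3 - 142194) + 2*I*sqrt(17942) = (-30664297 - 142194) + 2*I*sqrt(17942) = -30806491 + 2*I*sqrt(17942)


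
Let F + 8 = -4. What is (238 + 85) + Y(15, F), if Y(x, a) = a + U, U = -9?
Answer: 302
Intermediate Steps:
F = -12 (F = -8 - 4 = -12)
Y(x, a) = -9 + a (Y(x, a) = a - 9 = -9 + a)
(238 + 85) + Y(15, F) = (238 + 85) + (-9 - 12) = 323 - 21 = 302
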